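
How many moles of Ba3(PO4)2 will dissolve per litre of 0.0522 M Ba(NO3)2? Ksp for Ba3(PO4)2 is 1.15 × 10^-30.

Ba3(PO4)2(s) ⇌ 3 Ba^2+ + 2 PO4^3-
Ksp = [Ba^2+]^3[PO4^3-]^2
Let s = moles of Ba3(PO4)2 that dissolve per litre. [Ba^2+] = 0.0522 + 3s ≈ 0.0522, [PO4^3-] = 2s (common-ion effect: Ba^2+ is already 0.0522 M).
Ksp ≈ (0.0522)^3 × (2s)^2
s = 4.50 x 10^-14 M
Check: 3s = 1.3 × 10^-13 ≪ 0.0522, so the approximation is valid.

s ≈ 4.50 × 10^-14 M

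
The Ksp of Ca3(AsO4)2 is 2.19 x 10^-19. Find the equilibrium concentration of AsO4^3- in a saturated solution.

1.45e-4 M

Ca3(AsO4)2(s) <=> 3 Ca^2+ + 2 AsO4^3-
Ksp = [Ca^2+]^3[AsO4^3-]^2
If s mol/L of Ca3(AsO4)2 dissolves, [Ca^2+] = 3s and [AsO4^3-] = 2s.
Substituting: Ksp = (3s)^3(2s)^2 = 108s^5
s^5 = 2.19 x 10^-19 / 108, so s = 7.268 × 10^-5 M
[AsO4^3-] = 2s = 1.45 x 10^-4 M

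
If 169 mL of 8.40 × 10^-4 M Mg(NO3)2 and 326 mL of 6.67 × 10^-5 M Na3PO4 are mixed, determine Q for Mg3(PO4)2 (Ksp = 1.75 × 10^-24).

Total volume = 169 + 326 = 495 mL.
[Mg^2+] = 8.40 × 10^-4 × (169/495) = 2.868 x 10^-4 M
[PO4^3-] = 6.67 × 10^-5 × (326/495) = 4.393 × 10^-5 M
Mg3(PO4)2(s) ⇌ 3 Mg^2+ + 2 PO4^3-, so Q = [Mg^2+]^3[PO4^3-]^2
Q = (2.868 × 10^-4)^3(4.393 × 10^-5)^2 = 4.55 x 10^-20
Q > Ksp, so Mg3(PO4)2 will precipitate.

Q ≈ 4.55 × 10^-20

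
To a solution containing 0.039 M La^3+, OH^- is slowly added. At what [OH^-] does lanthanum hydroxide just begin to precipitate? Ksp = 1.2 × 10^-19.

[OH^-] ≈ 1.5 x 10^-6 M

La(OH)3(s) ⇌ La^3+ + 3 OH^-
Ksp = [La^3+][OH^-]^3
Precipitation begins when Q = Ksp. With [La^3+] = 0.039 M:
1.2 × 10^-19 = (0.039) × [OH^-]^3
[OH^-] = (1.2 × 10^-19 / 3.9 × 10^-2)^(1/3) = 1.5 x 10^-6 M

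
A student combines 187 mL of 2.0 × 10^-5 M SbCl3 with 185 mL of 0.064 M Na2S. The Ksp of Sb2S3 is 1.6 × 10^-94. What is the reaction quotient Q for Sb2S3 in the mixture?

3.3 × 10^-15

Total volume = 187 + 185 = 372 mL.
[Sb^3+] = 2.0 × 10^-5 × (187/372) = 1.01 × 10^-5 M
[S^2-] = 6.4 x 10^-2 × (185/372) = 3.18 × 10^-2 M
Sb2S3(s) ⇌ 2 Sb^3+(aq) + 3 S^2-(aq), so Q = [Sb^3+]^2[S^2-]^3
Q = (1.01 × 10^-5)^2(3.18 × 10^-2)^3 = 3.3 × 10^-15
Q > Ksp, so Sb2S3 will precipitate.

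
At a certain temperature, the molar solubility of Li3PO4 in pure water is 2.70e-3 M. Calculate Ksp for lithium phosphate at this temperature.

Ksp ≈ 1.43 × 10^-9

Li3PO4(s) <=> 3 Li^+ + PO4^3-
With molar solubility s: [Li^+] = 3s, [PO4^3-] = s.
Ksp = [Li^+]^3[PO4^3-]
So Ksp = (3s)^3 × s = 27s^4
Ksp = 27 × (2.70 × 10^-3)^4 = 1.43 x 10^-9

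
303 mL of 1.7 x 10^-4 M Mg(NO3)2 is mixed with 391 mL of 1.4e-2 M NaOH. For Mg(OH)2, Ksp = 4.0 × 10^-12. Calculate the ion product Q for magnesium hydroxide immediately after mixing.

Q ≈ 4.6 × 10^-9

Total volume = 303 + 391 = 694 mL.
[Mg^2+] = 1.7 × 10^-4 × (303/694) = 7.42 × 10^-5 M
[OH^-] = 1.4 x 10^-2 × (391/694) = 7.89 x 10^-3 M
Mg(OH)2(s) ⇌ Mg^2+ + 2 OH^-, so Q = [Mg^2+][OH^-]^2
Q = (7.42 x 10^-5)(7.89 × 10^-3)^2 = 4.6 × 10^-9
Q > Ksp, so Mg(OH)2 will precipitate.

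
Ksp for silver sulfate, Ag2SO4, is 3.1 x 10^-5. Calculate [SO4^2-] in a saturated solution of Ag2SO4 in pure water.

Ag2SO4(s) <=> 2 Ag^+(aq) + SO4^2-(aq)
Ksp = [Ag^+]^2[SO4^2-]
With molar solubility s: [Ag^+] = 2s, [SO4^2-] = s.
So Ksp = (2s)^2 × s = 4s^3
s^3 = 3.1 x 10^-5 / 4, so s = 1.98 × 10^-2 M
[SO4^2-] = s = 2.0 × 10^-2 M

[SO4^2-] = 2.0 × 10^-2 M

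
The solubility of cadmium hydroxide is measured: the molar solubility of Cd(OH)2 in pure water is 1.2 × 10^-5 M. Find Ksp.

Cd(OH)2(s) <=> Cd^2+ + 2 OH^-
For each mole of Cd(OH)2 that dissolves: [Cd^2+] = s, [OH^-] = 2s.
Ksp = [Cd^2+][OH^-]^2
Substituting: Ksp = s(2s)^2 = 4s^3
With s = 1.2 x 10^-5: Ksp = 6.9 x 10^-15

6.9 x 10^-15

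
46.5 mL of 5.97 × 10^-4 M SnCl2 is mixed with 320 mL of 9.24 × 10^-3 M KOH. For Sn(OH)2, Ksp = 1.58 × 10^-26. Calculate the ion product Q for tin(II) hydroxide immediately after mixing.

Q ≈ 4.93 × 10^-9

Total volume = 46.5 + 320 = 366.5 mL.
[Sn^2+] = 5.97 × 10^-4 × (46.5/366.5) = 7.574 x 10^-5 M
[OH^-] = 9.24 x 10^-3 × (320/366.5) = 8.068 x 10^-3 M
Sn(OH)2(s) ⇌ Sn^2+ + 2 OH^-, so Q = [Sn^2+][OH^-]^2
Q = (7.574 x 10^-5)(8.068 × 10^-3)^2 = 4.93 x 10^-9
Q > Ksp, so Sn(OH)2 will precipitate.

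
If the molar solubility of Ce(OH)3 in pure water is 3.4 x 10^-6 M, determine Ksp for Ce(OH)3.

Ksp ≈ 3.6e-21

Ce(OH)3(s) ⇌ Ce^3+(aq) + 3 OH^-(aq)
Let s = molar solubility. Then [Ce^3+] = s and [OH^-] = 3s.
Ksp = [Ce^3+][OH^-]^3
Substituting: Ksp = s(3s)^3 = 27s^4
Ksp = 27 × (3.4 × 10^-6)^4 = 3.6 × 10^-21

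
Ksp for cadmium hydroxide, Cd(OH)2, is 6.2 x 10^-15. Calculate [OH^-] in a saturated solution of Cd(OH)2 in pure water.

2.3 × 10^-5 M

Cd(OH)2(s) <=> Cd^2+(aq) + 2 OH^-(aq)
Ksp = [Cd^2+][OH^-]^2
For each mole of Cd(OH)2 that dissolves: [Cd^2+] = s, [OH^-] = 2s.
Ksp = s(2s)^2 = 4s^3
Solving, s = (6.2 x 10^-15/4)^(1/3) = 1.16 × 10^-5 M
[OH^-] = 2s = 2.3 × 10^-5 M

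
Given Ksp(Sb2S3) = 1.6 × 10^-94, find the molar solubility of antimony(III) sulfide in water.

Sb2S3(s) <=> 2 Sb^3+ + 3 S^2-
Ksp = [Sb^3+]^2[S^2-]^3
If s mol/L of Sb2S3 dissolves, [Sb^3+] = 2s and [S^2-] = 3s.
So Ksp = (2s)^2 × (3s)^3 = 108s^5
s^5 = 1.6 × 10^-94 / 108, so s = 6.8 × 10^-20 M

s ≈ 6.8 × 10^-20 M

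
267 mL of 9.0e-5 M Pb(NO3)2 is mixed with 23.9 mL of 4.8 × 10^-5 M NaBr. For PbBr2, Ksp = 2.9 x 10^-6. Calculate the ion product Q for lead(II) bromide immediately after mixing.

Total volume = 267 + 23.9 = 290.9 mL.
[Pb^2+] = 9.0 × 10^-5 × (267/290.9) = 8.26 × 10^-5 M
[Br^-] = 4.8 x 10^-5 × (23.9/290.9) = 3.94 × 10^-6 M
PbBr2(s) <=> Pb^2+(aq) + 2 Br^-(aq), so Q = [Pb^2+][Br^-]^2
Q = (8.26 × 10^-5)(3.94 × 10^-6)^2 = 1.3 x 10^-15
Q < Ksp, so no precipitate of PbBr2 forms.

Q ≈ 1.3e-15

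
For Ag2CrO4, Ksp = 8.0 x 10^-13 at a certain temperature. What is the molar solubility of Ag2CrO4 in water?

5.8 × 10^-5 M

Ag2CrO4(s) ⇌ 2 Ag^+ + CrO4^2-
Ksp = [Ag^+]^2[CrO4^2-]
For each mole of Ag2CrO4 that dissolves: [Ag^+] = 2s, [CrO4^2-] = s.
Ksp = (2s)^2s = 4s^3
s^3 = 8.0 x 10^-13 / 4, so s = 5.8 × 10^-5 M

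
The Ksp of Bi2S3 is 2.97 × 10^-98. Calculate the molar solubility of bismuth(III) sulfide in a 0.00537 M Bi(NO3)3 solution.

s ≈ 3.37 x 10^-32 M

Bi2S3(s) ⇌ 2 Bi^3+ + 3 S^2-
Ksp = [Bi^3+]^2[S^2-]^3
If s mol/L dissolves here, [Bi^3+] = 0.00537 + 2s ≈ 0.00537, [S^2-] = 3s (Ksp is small, so little additional dissolves).
Ksp ≈ (0.00537)^2 × (3s)^3
s = 3.37 × 10^-32 M
Check: 2s = 6.7 × 10^-32 ≪ 0.00537, so the approximation is valid.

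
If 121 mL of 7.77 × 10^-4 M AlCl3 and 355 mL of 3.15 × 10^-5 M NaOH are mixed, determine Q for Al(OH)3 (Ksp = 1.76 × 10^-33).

Q ≈ 2.56 × 10^-18

Total volume = 121 + 355 = 476 mL.
[Al^3+] = 7.77 × 10^-4 × (121/476) = 1.975 × 10^-4 M
[OH^-] = 3.15 × 10^-5 × (355/476) = 2.349 × 10^-5 M
Al(OH)3(s) ⇌ Al^3+(aq) + 3 OH^-(aq), so Q = [Al^3+][OH^-]^3
Q = (1.975 × 10^-4)(2.349 × 10^-5)^3 = 2.56 x 10^-18
Q > Ksp, so Al(OH)3 will precipitate.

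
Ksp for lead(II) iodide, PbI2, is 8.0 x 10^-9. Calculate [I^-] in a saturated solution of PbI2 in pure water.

PbI2(s) ⇌ Pb^2+ + 2 I^-
Ksp = [Pb^2+][I^-]^2
If s mol/L of PbI2 dissolves, [Pb^2+] = s and [I^-] = 2s.
So Ksp = s × (2s)^2 = 4s^3
Solving, s = (8.0 x 10^-9/4)^(1/3) = 1.26 × 10^-3 M
[I^-] = 2s = 2.5 × 10^-3 M

[I^-] = 2.5e-3 M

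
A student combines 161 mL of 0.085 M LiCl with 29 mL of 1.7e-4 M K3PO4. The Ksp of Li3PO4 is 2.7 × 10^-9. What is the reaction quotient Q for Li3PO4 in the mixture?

Total volume = 161 + 29 = 190 mL.
[Li^+] = 8.5 × 10^-2 × (161/190) = 7.20 × 10^-2 M
[PO4^3-] = 1.7 × 10^-4 × (29/190) = 2.59 × 10^-5 M
Li3PO4(s) <=> 3 Li^+(aq) + PO4^3-(aq), so Q = [Li^+]^3[PO4^3-]
Q = (7.20 x 10^-2)^3(2.59 × 10^-5) = 9.7 × 10^-9
Q > Ksp, so Li3PO4 will precipitate.

9.7 x 10^-9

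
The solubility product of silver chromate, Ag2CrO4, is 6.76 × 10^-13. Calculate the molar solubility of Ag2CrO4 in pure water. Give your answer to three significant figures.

Ag2CrO4(s) ⇌ 2 Ag^+(aq) + CrO4^2-(aq)
Ksp = [Ag^+]^2[CrO4^2-]
With molar solubility s: [Ag^+] = 2s, [CrO4^2-] = s.
So Ksp = (2s)^2 × s = 4s^3
s^3 = 6.76 × 10^-13 / 4, so s = 5.53 × 10^-5 M

5.53e-5 M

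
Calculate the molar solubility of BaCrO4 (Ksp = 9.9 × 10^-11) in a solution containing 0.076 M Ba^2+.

BaCrO4(s) ⇌ Ba^2+(aq) + CrO4^2-(aq)
Ksp = [Ba^2+][CrO4^2-]
Let s be the molar solubility in this solution. [Ba^2+] = 0.076 + s ≈ 0.076, [CrO4^2-] = s (Ksp is small, so little additional dissolves).
Ksp ≈ 0.076 × s
s = 1.3 × 10^-9 M
Check: s = 1.3 × 10^-9 ≪ 0.076, so the approximation is valid.

1.3e-9 M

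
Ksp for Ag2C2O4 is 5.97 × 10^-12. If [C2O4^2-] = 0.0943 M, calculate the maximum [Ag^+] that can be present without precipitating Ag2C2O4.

Ag2C2O4(s) <=> 2 Ag^+ + C2O4^2-
Ksp = [Ag^+]^2[C2O4^2-]
Precipitation begins when Q = Ksp. With [C2O4^2-] = 0.0943 M:
5.97 × 10^-12 = (0.0943) × [Ag^+]^2
[Ag^+] = (5.97 × 10^-12 / 9.43 × 10^-2)^(1/2) = 7.96 × 10^-6 M

[Ag^+] ≈ 7.96 × 10^-6 M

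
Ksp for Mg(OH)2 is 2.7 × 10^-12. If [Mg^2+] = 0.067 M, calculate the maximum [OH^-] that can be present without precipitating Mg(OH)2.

[OH^-] ≈ 6.3 x 10^-6 M

Mg(OH)2(s) ⇌ Mg^2+(aq) + 2 OH^-(aq)
Ksp = [Mg^2+][OH^-]^2
Precipitation begins when Q = Ksp. With [Mg^2+] = 0.067 M:
2.7 × 10^-12 = (0.067) × [OH^-]^2
[OH^-] = (2.7 × 10^-12 / 6.7 × 10^-2)^(1/2) = 6.3 × 10^-6 M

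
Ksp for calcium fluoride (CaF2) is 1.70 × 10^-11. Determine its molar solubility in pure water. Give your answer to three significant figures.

s ≈ 1.62 × 10^-4 M

CaF2(s) ⇌ Ca^2+ + 2 F^-
Ksp = [Ca^2+][F^-]^2
If s mol/L of CaF2 dissolves, [Ca^2+] = s and [F^-] = 2s.
Substituting: Ksp = s(2s)^2 = 4s^3
s^3 = 1.70 × 10^-11 / 4, so s = 1.62 × 10^-4 M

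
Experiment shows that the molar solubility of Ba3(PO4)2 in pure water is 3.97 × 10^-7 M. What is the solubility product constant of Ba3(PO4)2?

Ksp = 1.07e-30

Ba3(PO4)2(s) ⇌ 3 Ba^2+ + 2 PO4^3-
If s mol/L of Ba3(PO4)2 dissolves, [Ba^2+] = 3s and [PO4^3-] = 2s.
Ksp = [Ba^2+]^3[PO4^3-]^2
Substituting: Ksp = (3s)^3(2s)^2 = 108s^5
With s = 3.97 × 10^-7: Ksp = 1.07 x 10^-30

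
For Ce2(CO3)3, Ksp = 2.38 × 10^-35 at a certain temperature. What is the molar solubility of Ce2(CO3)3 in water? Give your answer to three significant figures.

Ce2(CO3)3(s) ⇌ 2 Ce^3+(aq) + 3 CO3^2-(aq)
Ksp = [Ce^3+]^2[CO3^2-]^3
If s mol/L of Ce2(CO3)3 dissolves, [Ce^3+] = 2s and [CO3^2-] = 3s.
Substituting: Ksp = (2s)^2(3s)^3 = 108s^5
Solving, s = (2.38 × 10^-35/108)^(1/5) = 4.66 × 10^-8 M

s = 4.66 × 10^-8 M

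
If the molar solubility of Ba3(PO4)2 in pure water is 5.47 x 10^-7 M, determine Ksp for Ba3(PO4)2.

Ksp = 5.29 x 10^-30

Ba3(PO4)2(s) <=> 3 Ba^2+(aq) + 2 PO4^3-(aq)
For each mole of Ba3(PO4)2 that dissolves: [Ba^2+] = 3s, [PO4^3-] = 2s.
Ksp = [Ba^2+]^3[PO4^3-]^2
Ksp = (3s)^3(2s)^2 = 108s^5
With s = 5.47 × 10^-7: Ksp = 5.29 × 10^-30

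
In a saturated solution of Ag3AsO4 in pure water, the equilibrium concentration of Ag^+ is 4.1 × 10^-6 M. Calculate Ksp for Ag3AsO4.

Ag3AsO4(s) <=> 3 Ag^+ + AsO4^3-
Stoichiometry gives [AsO4^3-] = (1/3)[Ag^+] = 1.37 × 10^-6 M.
Ksp = [Ag^+]^3[AsO4^3-]
Ksp = (4.1 × 10^-6)^3 × 1.37 × 10^-6 = 9.4 x 10^-23

Ksp = 9.4 × 10^-23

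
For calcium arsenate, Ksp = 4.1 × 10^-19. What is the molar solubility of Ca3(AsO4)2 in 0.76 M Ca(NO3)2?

s = 4.8e-10 M

Ca3(AsO4)2(s) ⇌ 3 Ca^2+ + 2 AsO4^3-
Ksp = [Ca^2+]^3[AsO4^3-]^2
Let s = moles of Ca3(AsO4)2 that dissolve per litre. [Ca^2+] = 0.76 + 3s ≈ 0.76, [AsO4^3-] = 2s (since Ca^2+ from Ca(NO3)2 dominates).
Ksp ≈ (0.76)^3 × (2s)^2
s = 4.8 × 10^-10 M
Check: 3s = 1.4 × 10^-9 ≪ 0.76, so the approximation is valid.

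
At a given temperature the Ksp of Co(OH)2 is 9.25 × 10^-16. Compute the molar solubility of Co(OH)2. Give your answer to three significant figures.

Co(OH)2(s) <=> Co^2+(aq) + 2 OH^-(aq)
Ksp = [Co^2+][OH^-]^2
Let s = molar solubility. Then [Co^2+] = s and [OH^-] = 2s.
So Ksp = s × (2s)^2 = 4s^3
Solving, s = (9.25 × 10^-16/4)^(1/3) = 6.14 x 10^-6 M

6.14e-6 M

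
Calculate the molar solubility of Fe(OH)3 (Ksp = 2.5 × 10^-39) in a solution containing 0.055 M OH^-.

s ≈ 1.5e-35 M

Fe(OH)3(s) ⇌ Fe^3+ + 3 OH^-
Ksp = [Fe^3+][OH^-]^3
Let s = moles of Fe(OH)3 that dissolve per litre. [Fe^3+] = s, [OH^-] = 0.055 + 3s ≈ 0.055 (Ksp is small, so little additional dissolves).
Ksp ≈ s × (0.055)^3
s = 1.5 x 10^-35 M
Check: 3s = 4.5 × 10^-35 ≪ 0.055, so the approximation is valid.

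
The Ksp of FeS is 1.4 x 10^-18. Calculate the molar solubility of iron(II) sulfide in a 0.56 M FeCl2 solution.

FeS(s) ⇌ Fe^2+ + S^2-
Ksp = [Fe^2+][S^2-]
If s mol/L dissolves here, [Fe^2+] = 0.56 + s ≈ 0.56, [S^2-] = s (common-ion effect: Fe^2+ is already 0.56 M).
Ksp ≈ 0.56 × s
s = 2.5 x 10^-18 M
Check: s = 2.5 × 10^-18 ≪ 0.56, so the approximation is valid.

s = 2.5 x 10^-18 M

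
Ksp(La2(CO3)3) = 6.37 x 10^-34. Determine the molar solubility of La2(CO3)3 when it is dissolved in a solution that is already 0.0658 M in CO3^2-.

La2(CO3)3(s) ⇌ 2 La^3+ + 3 CO3^2-
Ksp = [La^3+]^2[CO3^2-]^3
Let s be the molar solubility in this solution. [La^3+] = 2s, [CO3^2-] = 0.0658 + 3s ≈ 0.0658 (common-ion effect: CO3^2- is already 0.0658 M).
Ksp ≈ (2s)^2 × (0.0658)^3
s = 7.48 × 10^-16 M
Check: 3s = 2.2 x 10^-15 ≪ 0.0658, so the approximation is valid.

7.48e-16 M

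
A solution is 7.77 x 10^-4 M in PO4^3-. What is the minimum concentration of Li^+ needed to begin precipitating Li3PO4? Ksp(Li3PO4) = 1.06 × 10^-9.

[Li^+] ≈ 0.0111 M

Li3PO4(s) ⇌ 3 Li^+ + PO4^3-
Ksp = [Li^+]^3[PO4^3-]
Precipitation begins when Q = Ksp. With [PO4^3-] = 7.77 x 10^-4 M:
1.06 × 10^-9 = (7.77 x 10^-4) × [Li^+]^3
[Li^+] = (1.06 × 10^-9 / 7.77 × 10^-4)^(1/3) = 1.11 × 10^-2 M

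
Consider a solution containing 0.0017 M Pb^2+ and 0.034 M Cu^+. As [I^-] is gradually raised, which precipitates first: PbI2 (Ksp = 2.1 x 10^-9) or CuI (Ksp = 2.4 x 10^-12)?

CuI

Precipitation of each salt starts when its ion product equals its Ksp.
For PbI2: 2.1 x 10^-9 = 0.0017 × [I^-]^2  ⇒  [I^-] = 1.1 x 10^-3 M.
For CuI: 2.4 x 10^-12 = 0.034 × [I^-]  ⇒  [I^-] = 7.1 x 10^-11 M.
The salt with the lower threshold [I^-] precipitates first: CuI.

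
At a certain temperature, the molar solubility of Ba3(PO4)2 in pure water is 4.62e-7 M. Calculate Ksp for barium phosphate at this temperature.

Ba3(PO4)2(s) ⇌ 3 Ba^2+ + 2 PO4^3-
If s mol/L of Ba3(PO4)2 dissolves, [Ba^2+] = 3s and [PO4^3-] = 2s.
Ksp = [Ba^2+]^3[PO4^3-]^2
Substituting: Ksp = (3s)^3(2s)^2 = 108s^5
Ksp = 108 × (4.62 × 10^-7)^5 = 2.27 × 10^-30

Ksp = 2.27e-30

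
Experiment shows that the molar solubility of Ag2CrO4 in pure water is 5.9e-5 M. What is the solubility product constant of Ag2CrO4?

Ksp = 8.2 × 10^-13

Ag2CrO4(s) <=> 2 Ag^+ + CrO4^2-
If s mol/L of Ag2CrO4 dissolves, [Ag^+] = 2s and [CrO4^2-] = s.
Ksp = [Ag^+]^2[CrO4^2-]
Ksp = (2s)^2s = 4s^3
Ksp = 4 × (5.9 x 10^-5)^3 = 8.2 × 10^-13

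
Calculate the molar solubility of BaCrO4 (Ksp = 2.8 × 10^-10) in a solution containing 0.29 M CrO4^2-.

9.7 × 10^-10 M

BaCrO4(s) ⇌ Ba^2+(aq) + CrO4^2-(aq)
Ksp = [Ba^2+][CrO4^2-]
Let s = moles of BaCrO4 that dissolve per litre. [Ba^2+] = s, [CrO4^2-] = 0.29 + s ≈ 0.29 (since the CrO4^2- already present dominates).
Ksp ≈ s × 0.29
s = 9.7 x 10^-10 M
Check: s = 9.7 x 10^-10 ≪ 0.29, so the approximation is valid.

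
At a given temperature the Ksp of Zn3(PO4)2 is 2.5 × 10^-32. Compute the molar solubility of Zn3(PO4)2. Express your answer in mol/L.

Zn3(PO4)2(s) ⇌ 3 Zn^2+ + 2 PO4^3-
Ksp = [Zn^2+]^3[PO4^3-]^2
For each mole of Zn3(PO4)2 that dissolves: [Zn^2+] = 3s, [PO4^3-] = 2s.
Ksp = (3s)^3(2s)^2 = 108s^5
s = (2.5 × 10^-32 / 108)^(1/5) = 1.9 × 10^-7 M

s = 1.9e-7 M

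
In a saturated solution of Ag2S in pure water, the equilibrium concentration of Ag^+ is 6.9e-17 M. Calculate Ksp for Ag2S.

Ag2S(s) ⇌ 2 Ag^+(aq) + S^2-(aq)
Stoichiometry gives [S^2-] = (1/2)[Ag^+] = 3.45 x 10^-17 M.
Ksp = [Ag^+]^2[S^2-]
Ksp = (6.9 × 10^-17)^2 × 3.45 × 10^-17 = 1.6 x 10^-49

1.6e-49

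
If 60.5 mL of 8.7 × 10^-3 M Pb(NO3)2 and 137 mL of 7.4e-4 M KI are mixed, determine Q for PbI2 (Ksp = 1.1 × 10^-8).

Q ≈ 7.0 x 10^-10

Total volume = 60.5 + 137 = 197.5 mL.
[Pb^2+] = 8.7 x 10^-3 × (60.5/197.5) = 2.67 × 10^-3 M
[I^-] = 7.4 × 10^-4 × (137/197.5) = 5.13 × 10^-4 M
PbI2(s) <=> Pb^2+ + 2 I^-, so Q = [Pb^2+][I^-]^2
Q = (2.67 × 10^-3)(5.13 × 10^-4)^2 = 7.0 x 10^-10
Q < Ksp, so no precipitate of PbI2 forms.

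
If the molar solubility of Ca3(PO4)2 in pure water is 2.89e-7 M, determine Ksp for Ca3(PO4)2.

Ca3(PO4)2(s) <=> 3 Ca^2+ + 2 PO4^3-
Let s = molar solubility. Then [Ca^2+] = 3s and [PO4^3-] = 2s.
Ksp = [Ca^2+]^3[PO4^3-]^2
Substituting: Ksp = (3s)^3(2s)^2 = 108s^5
With s = 2.89 × 10^-7: Ksp = 2.18 × 10^-31

Ksp ≈ 2.18e-31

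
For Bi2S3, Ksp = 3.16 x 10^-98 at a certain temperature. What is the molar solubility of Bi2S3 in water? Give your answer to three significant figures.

1.24 x 10^-20 M

Bi2S3(s) ⇌ 2 Bi^3+(aq) + 3 S^2-(aq)
Ksp = [Bi^3+]^2[S^2-]^3
With molar solubility s: [Bi^3+] = 2s, [S^2-] = 3s.
Ksp = (2s)^2(3s)^3 = 108s^5
s = (3.16 x 10^-98 / 108)^(1/5) = 1.24 × 10^-20 M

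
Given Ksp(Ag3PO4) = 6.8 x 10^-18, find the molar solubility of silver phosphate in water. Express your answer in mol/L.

Ag3PO4(s) ⇌ 3 Ag^+(aq) + PO4^3-(aq)
Ksp = [Ag^+]^3[PO4^3-]
If s mol/L of Ag3PO4 dissolves, [Ag^+] = 3s and [PO4^3-] = s.
Ksp = (3s)^3s = 27s^4
Solving, s = (6.8 x 10^-18/27)^(1/4) = 2.2 x 10^-5 M

2.2 × 10^-5 M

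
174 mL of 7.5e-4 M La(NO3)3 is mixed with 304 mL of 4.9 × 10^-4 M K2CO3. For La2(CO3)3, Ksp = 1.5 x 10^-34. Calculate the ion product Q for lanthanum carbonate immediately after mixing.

Total volume = 174 + 304 = 478 mL.
[La^3+] = 7.5 x 10^-4 × (174/478) = 2.73 × 10^-4 M
[CO3^2-] = 4.9 × 10^-4 × (304/478) = 3.12 x 10^-4 M
La2(CO3)3(s) ⇌ 2 La^3+ + 3 CO3^2-, so Q = [La^3+]^2[CO3^2-]^3
Q = (2.73 x 10^-4)^2(3.12 × 10^-4)^3 = 2.3 × 10^-18
Q > Ksp, so La2(CO3)3 will precipitate.

Q ≈ 2.3 × 10^-18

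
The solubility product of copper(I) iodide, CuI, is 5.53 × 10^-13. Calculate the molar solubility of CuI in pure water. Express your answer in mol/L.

CuI(s) <=> Cu^+ + I^-
Ksp = [Cu^+][I^-]
With molar solubility s: [Cu^+] = s, [I^-] = s.
Ksp = s^2
s = (5.53 × 10^-13)^(1/2) = 7.44 x 10^-7 M

s = 7.44 × 10^-7 M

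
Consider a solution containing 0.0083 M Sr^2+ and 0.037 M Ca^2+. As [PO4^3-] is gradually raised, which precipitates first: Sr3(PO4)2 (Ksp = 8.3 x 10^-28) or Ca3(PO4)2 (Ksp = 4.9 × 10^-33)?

Each salt begins to precipitate when Q = Ksp, i.e. when [PO4^3-] reaches its threshold.
For Sr3(PO4)2: 8.3 x 10^-28 = (0.0083)^3 × [PO4^3-]^2  ⇒  [PO4^3-] = 3.8 × 10^-11 M.
For Ca3(PO4)2: 4.9 × 10^-33 = (0.037)^3 × [PO4^3-]^2  ⇒  [PO4^3-] = 9.8 x 10^-15 M.
The salt with the lower threshold [PO4^3-] precipitates first: Ca3(PO4)2.

Ca3(PO4)2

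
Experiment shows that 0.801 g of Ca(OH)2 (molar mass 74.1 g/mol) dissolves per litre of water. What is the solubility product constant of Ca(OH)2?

Molar solubility s = (8.01 x 10^-1 g/L) / (74.1 g/mol) = 1.081 × 10^-2 M.
Ca(OH)2(s) <=> Ca^2+(aq) + 2 OH^-(aq)
Let s = molar solubility. Then [Ca^2+] = s and [OH^-] = 2s.
Ksp = [Ca^2+][OH^-]^2
Substituting: Ksp = s(2s)^2 = 4s^3
Ksp = 4 × (1.081 x 10^-2)^3 = 5.05 × 10^-6

Ksp ≈ 5.05 × 10^-6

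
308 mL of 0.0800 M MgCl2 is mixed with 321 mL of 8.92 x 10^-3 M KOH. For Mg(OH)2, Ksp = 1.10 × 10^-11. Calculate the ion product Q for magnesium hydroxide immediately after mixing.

Q = 8.12 × 10^-7

Total volume = 308 + 321 = 629 mL.
[Mg^2+] = 8.00 × 10^-2 × (308/629) = 3.917 × 10^-2 M
[OH^-] = 8.92 × 10^-3 × (321/629) = 4.552 × 10^-3 M
Mg(OH)2(s) ⇌ Mg^2+ + 2 OH^-, so Q = [Mg^2+][OH^-]^2
Q = (3.917 × 10^-2)(4.552 x 10^-3)^2 = 8.12 x 10^-7
Q > Ksp, so Mg(OH)2 will precipitate.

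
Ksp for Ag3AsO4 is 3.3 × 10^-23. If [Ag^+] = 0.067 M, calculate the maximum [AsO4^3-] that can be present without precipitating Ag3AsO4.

1.1 × 10^-19 M

Ag3AsO4(s) ⇌ 3 Ag^+ + AsO4^3-
Ksp = [Ag^+]^3[AsO4^3-]
Precipitation begins when Q = Ksp. With [Ag^+] = 0.067 M:
3.3 × 10^-23 = (0.067)^3 × [AsO4^3-]
[AsO4^3-] = (3.3 × 10^-23 / 3.01 x 10^-4) = 1.1 × 10^-19 M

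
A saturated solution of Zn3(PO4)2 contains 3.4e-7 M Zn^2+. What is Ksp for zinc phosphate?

Ksp = 2.0 × 10^-33

Zn3(PO4)2(s) <=> 3 Zn^2+(aq) + 2 PO4^3-(aq)
Stoichiometry gives [PO4^3-] = (2/3)[Zn^2+] = 2.27 × 10^-7 M.
Ksp = [Zn^2+]^3[PO4^3-]^2
Ksp = (3.4 × 10^-7)^3 × (2.27 × 10^-7)^2 = 2.0 x 10^-33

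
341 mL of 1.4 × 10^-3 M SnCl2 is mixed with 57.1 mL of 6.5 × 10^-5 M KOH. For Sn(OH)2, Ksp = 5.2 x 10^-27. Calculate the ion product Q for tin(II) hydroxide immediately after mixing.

Q ≈ 1.0e-13

Total volume = 341 + 57.1 = 398.1 mL.
[Sn^2+] = 1.4 × 10^-3 × (341/398.1) = 1.20 x 10^-3 M
[OH^-] = 6.5 × 10^-5 × (57.1/398.1) = 9.32 × 10^-6 M
Sn(OH)2(s) <=> Sn^2+(aq) + 2 OH^-(aq), so Q = [Sn^2+][OH^-]^2
Q = (1.20 x 10^-3)(9.32 × 10^-6)^2 = 1.0 x 10^-13
Q > Ksp, so Sn(OH)2 will precipitate.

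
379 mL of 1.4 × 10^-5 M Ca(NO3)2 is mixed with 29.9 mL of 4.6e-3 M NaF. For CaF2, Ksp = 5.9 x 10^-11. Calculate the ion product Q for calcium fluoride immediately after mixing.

Total volume = 379 + 29.9 = 408.9 mL.
[Ca^2+] = 1.4 x 10^-5 × (379/408.9) = 1.30 × 10^-5 M
[F^-] = 4.6 × 10^-3 × (29.9/408.9) = 3.36 × 10^-4 M
CaF2(s) ⇌ Ca^2+ + 2 F^-, so Q = [Ca^2+][F^-]^2
Q = (1.30 x 10^-5)(3.36 x 10^-4)^2 = 1.5 × 10^-12
Q < Ksp, so no precipitate of CaF2 forms.

1.5e-12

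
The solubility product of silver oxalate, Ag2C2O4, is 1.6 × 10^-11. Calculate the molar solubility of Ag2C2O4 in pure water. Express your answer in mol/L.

Ag2C2O4(s) ⇌ 2 Ag^+(aq) + C2O4^2-(aq)
Ksp = [Ag^+]^2[C2O4^2-]
With molar solubility s: [Ag^+] = 2s, [C2O4^2-] = s.
Substituting: Ksp = (2s)^2s = 4s^3
s^3 = 1.6 × 10^-11 / 4, so s = 1.6 x 10^-4 M

s = 1.6 x 10^-4 M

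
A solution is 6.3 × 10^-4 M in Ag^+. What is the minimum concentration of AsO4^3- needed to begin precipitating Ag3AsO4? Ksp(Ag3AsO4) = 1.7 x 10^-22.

Ag3AsO4(s) ⇌ 3 Ag^+(aq) + AsO4^3-(aq)
Ksp = [Ag^+]^3[AsO4^3-]
Precipitation begins when Q = Ksp. With [Ag^+] = 6.3 × 10^-4 M:
1.7 x 10^-22 = (6.3 × 10^-4)^3 × [AsO4^3-]
[AsO4^3-] = (1.7 x 10^-22 / 2.50 × 10^-10) = 6.8 × 10^-13 M

[AsO4^3-] = 6.8e-13 M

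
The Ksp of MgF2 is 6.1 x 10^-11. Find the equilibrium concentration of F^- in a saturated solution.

[F^-] ≈ 5.0e-4 M

MgF2(s) ⇌ Mg^2+ + 2 F^-
Ksp = [Mg^2+][F^-]^2
For each mole of MgF2 that dissolves: [Mg^2+] = s, [F^-] = 2s.
Ksp = s(2s)^2 = 4s^3
Solving, s = (6.1 x 10^-11/4)^(1/3) = 2.48 × 10^-4 M
[F^-] = 2s = 5.0 x 10^-4 M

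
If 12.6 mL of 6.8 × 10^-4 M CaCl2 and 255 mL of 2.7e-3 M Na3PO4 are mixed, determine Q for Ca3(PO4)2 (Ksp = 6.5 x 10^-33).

Total volume = 12.6 + 255 = 267.6 mL.
[Ca^2+] = 6.8 × 10^-4 × (12.6/267.6) = 3.20 × 10^-5 M
[PO4^3-] = 2.7 × 10^-3 × (255/267.6) = 2.57 x 10^-3 M
Ca3(PO4)2(s) ⇌ 3 Ca^2+(aq) + 2 PO4^3-(aq), so Q = [Ca^2+]^3[PO4^3-]^2
Q = (3.20 × 10^-5)^3(2.57 × 10^-3)^2 = 2.2 × 10^-19
Q > Ksp, so Ca3(PO4)2 will precipitate.

2.2 × 10^-19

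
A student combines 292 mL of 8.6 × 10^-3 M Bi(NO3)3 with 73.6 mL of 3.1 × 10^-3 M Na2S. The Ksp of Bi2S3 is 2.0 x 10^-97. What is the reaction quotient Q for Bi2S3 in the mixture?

Q = 1.1 × 10^-14

Total volume = 292 + 73.6 = 365.6 mL.
[Bi^3+] = 8.6 x 10^-3 × (292/365.6) = 6.87 × 10^-3 M
[S^2-] = 3.1 × 10^-3 × (73.6/365.6) = 6.24 × 10^-4 M
Bi2S3(s) ⇌ 2 Bi^3+(aq) + 3 S^2-(aq), so Q = [Bi^3+]^2[S^2-]^3
Q = (6.87 x 10^-3)^2(6.24 × 10^-4)^3 = 1.1 × 10^-14
Q > Ksp, so Bi2S3 will precipitate.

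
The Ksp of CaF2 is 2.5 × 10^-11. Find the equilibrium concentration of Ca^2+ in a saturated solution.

[Ca^2+] = 1.8 x 10^-4 M

CaF2(s) ⇌ Ca^2+ + 2 F^-
Ksp = [Ca^2+][F^-]^2
If s mol/L of CaF2 dissolves, [Ca^2+] = s and [F^-] = 2s.
Ksp = s(2s)^2 = 4s^3
s^3 = 2.5 × 10^-11 / 4, so s = 1.84 × 10^-4 M
[Ca^2+] = s = 1.8 × 10^-4 M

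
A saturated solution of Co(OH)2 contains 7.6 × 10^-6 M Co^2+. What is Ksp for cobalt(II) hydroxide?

Co(OH)2(s) ⇌ Co^2+(aq) + 2 OH^-(aq)
Stoichiometry gives [OH^-] = (2/1)[Co^2+] = 1.52 x 10^-5 M.
Ksp = [Co^2+][OH^-]^2
Ksp = 7.6 x 10^-6 × (1.52 x 10^-5)^2 = 1.8 × 10^-15

1.8 x 10^-15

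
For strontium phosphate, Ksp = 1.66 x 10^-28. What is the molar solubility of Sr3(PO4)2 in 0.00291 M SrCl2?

Sr3(PO4)2(s) <=> 3 Sr^2+(aq) + 2 PO4^3-(aq)
Ksp = [Sr^2+]^3[PO4^3-]^2
Let s = moles of Sr3(PO4)2 that dissolve per litre. [Sr^2+] = 0.00291 + 3s ≈ 0.00291, [PO4^3-] = 2s (since Sr^2+ from SrCl2 dominates).
Ksp ≈ (0.00291)^3 × (2s)^2
s = 4.10 × 10^-11 M
Check: 3s = 1.2 × 10^-10 ≪ 0.00291, so the approximation is valid.

s ≈ 4.10e-11 M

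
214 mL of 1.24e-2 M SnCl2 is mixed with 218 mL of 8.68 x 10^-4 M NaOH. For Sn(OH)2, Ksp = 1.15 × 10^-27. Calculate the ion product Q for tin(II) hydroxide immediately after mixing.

Q = 1.18 × 10^-9

Total volume = 214 + 218 = 432 mL.
[Sn^2+] = 1.24 × 10^-2 × (214/432) = 6.143 x 10^-3 M
[OH^-] = 8.68 × 10^-4 × (218/432) = 4.380 × 10^-4 M
Sn(OH)2(s) ⇌ Sn^2+ + 2 OH^-, so Q = [Sn^2+][OH^-]^2
Q = (6.143 x 10^-3)(4.380 × 10^-4)^2 = 1.18 × 10^-9
Q > Ksp, so Sn(OH)2 will precipitate.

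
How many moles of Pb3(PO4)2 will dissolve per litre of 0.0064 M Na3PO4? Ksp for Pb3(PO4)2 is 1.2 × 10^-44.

2.2 × 10^-14 M

Pb3(PO4)2(s) ⇌ 3 Pb^2+(aq) + 2 PO4^3-(aq)
Ksp = [Pb^2+]^3[PO4^3-]^2
Let s = moles of Pb3(PO4)2 that dissolve per litre. [Pb^2+] = 3s, [PO4^3-] = 0.0064 + 2s ≈ 0.0064 (Ksp is small, so little additional dissolves).
Ksp ≈ (3s)^3 × (0.0064)^2
s = 2.2 × 10^-14 M
Check: 2s = 4.4 × 10^-14 ≪ 0.0064, so the approximation is valid.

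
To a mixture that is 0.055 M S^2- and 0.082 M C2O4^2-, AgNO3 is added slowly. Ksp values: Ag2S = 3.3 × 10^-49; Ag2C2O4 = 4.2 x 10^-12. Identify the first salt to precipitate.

Ag2S

Each salt begins to precipitate when Q = Ksp, i.e. when [Ag^+] reaches its threshold.
For Ag2S: 3.3 × 10^-49 = 0.055 × [Ag^+]^2  ⇒  [Ag^+] = 2.4 x 10^-24 M.
For Ag2C2O4: 4.2 x 10^-12 = 0.082 × [Ag^+]^2  ⇒  [Ag^+] = 7.2 × 10^-6 M.
The salt with the lower threshold [Ag^+] precipitates first: Ag2S.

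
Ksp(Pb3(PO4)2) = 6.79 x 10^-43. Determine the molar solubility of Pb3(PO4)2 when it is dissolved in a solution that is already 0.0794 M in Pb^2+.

1.84 × 10^-20 M

Pb3(PO4)2(s) ⇌ 3 Pb^2+ + 2 PO4^3-
Ksp = [Pb^2+]^3[PO4^3-]^2
Let s = moles of Pb3(PO4)2 that dissolve per litre. [Pb^2+] = 0.0794 + 3s ≈ 0.0794, [PO4^3-] = 2s (Ksp is small, so little additional dissolves).
Ksp ≈ (0.0794)^3 × (2s)^2
s = 1.84 × 10^-20 M
Check: 3s = 5.5 × 10^-20 ≪ 0.0794, so the approximation is valid.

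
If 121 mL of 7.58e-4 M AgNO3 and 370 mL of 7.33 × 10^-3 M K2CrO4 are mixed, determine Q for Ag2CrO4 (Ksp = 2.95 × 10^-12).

Q = 1.93e-10

Total volume = 121 + 370 = 491 mL.
[Ag^+] = 7.58 × 10^-4 × (121/491) = 1.868 × 10^-4 M
[CrO4^2-] = 7.33 × 10^-3 × (370/491) = 5.524 × 10^-3 M
Ag2CrO4(s) <=> 2 Ag^+(aq) + CrO4^2-(aq), so Q = [Ag^+]^2[CrO4^2-]
Q = (1.868 x 10^-4)^2(5.524 x 10^-3) = 1.93 × 10^-10
Q > Ksp, so Ag2CrO4 will precipitate.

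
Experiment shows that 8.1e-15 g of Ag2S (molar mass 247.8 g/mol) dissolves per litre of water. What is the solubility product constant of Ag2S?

Molar solubility s = (8.1 x 10^-15 g/L) / (247.8 g/mol) = 3.27 × 10^-17 M.
Ag2S(s) ⇌ 2 Ag^+(aq) + S^2-(aq)
Let s = molar solubility. Then [Ag^+] = 2s and [S^2-] = s.
Ksp = [Ag^+]^2[S^2-]
Substituting: Ksp = (2s)^2s = 4s^3
Ksp = 4 × (3.27 x 10^-17)^3 = 1.4 x 10^-49

1.4 × 10^-49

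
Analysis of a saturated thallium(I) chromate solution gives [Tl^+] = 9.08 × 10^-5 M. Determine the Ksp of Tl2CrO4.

Tl2CrO4(s) ⇌ 2 Tl^+(aq) + CrO4^2-(aq)
Stoichiometry gives [CrO4^2-] = (1/2)[Tl^+] = 4.540 x 10^-5 M.
Ksp = [Tl^+]^2[CrO4^2-]
Ksp = (9.08 × 10^-5)^2 × 4.540 x 10^-5 = 3.74 × 10^-13

Ksp ≈ 3.74e-13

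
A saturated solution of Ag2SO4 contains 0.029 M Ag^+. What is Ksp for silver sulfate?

Ksp ≈ 1.2e-5

Ag2SO4(s) ⇌ 2 Ag^+(aq) + SO4^2-(aq)
Stoichiometry gives [SO4^2-] = (1/2)[Ag^+] = 1.45 × 10^-2 M.
Ksp = [Ag^+]^2[SO4^2-]
Ksp = (2.9 × 10^-2)^2 × 1.45 x 10^-2 = 1.2 × 10^-5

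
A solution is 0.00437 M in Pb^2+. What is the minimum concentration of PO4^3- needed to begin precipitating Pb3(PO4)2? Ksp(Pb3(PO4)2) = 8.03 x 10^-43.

Pb3(PO4)2(s) ⇌ 3 Pb^2+(aq) + 2 PO4^3-(aq)
Ksp = [Pb^2+]^3[PO4^3-]^2
Precipitation begins when Q = Ksp. With [Pb^2+] = 0.00437 M:
8.03 x 10^-43 = (0.00437)^3 × [PO4^3-]^2
[PO4^3-] = (8.03 x 10^-43 / 8.345 x 10^-8)^(1/2) = 3.10 x 10^-18 M

[PO4^3-] ≈ 3.10 x 10^-18 M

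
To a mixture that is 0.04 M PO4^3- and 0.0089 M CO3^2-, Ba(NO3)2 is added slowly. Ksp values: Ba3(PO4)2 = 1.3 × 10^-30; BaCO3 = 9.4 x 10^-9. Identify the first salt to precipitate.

Each salt begins to precipitate when Q = Ksp, i.e. when [Ba^2+] reaches its threshold.
For Ba3(PO4)2: 1.3 × 10^-30 = (0.04)^2 × [Ba^2+]^3  ⇒  [Ba^2+] = 9.3 × 10^-10 M.
For BaCO3: 9.4 x 10^-9 = 0.0089 × [Ba^2+]  ⇒  [Ba^2+] = 1.1 x 10^-6 M.
The salt with the lower threshold [Ba^2+] precipitates first: Ba3(PO4)2.

Ba3(PO4)2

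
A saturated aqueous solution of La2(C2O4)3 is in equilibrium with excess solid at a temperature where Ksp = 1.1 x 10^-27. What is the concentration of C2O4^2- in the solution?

La2(C2O4)3(s) ⇌ 2 La^3+(aq) + 3 C2O4^2-(aq)
Ksp = [La^3+]^2[C2O4^2-]^3
Let s = molar solubility. Then [La^3+] = 2s and [C2O4^2-] = 3s.
So Ksp = (2s)^2 × (3s)^3 = 108s^5
s = (1.1 x 10^-27 / 108)^(1/5) = 1.59 × 10^-6 M
[C2O4^2-] = 3s = 4.8 × 10^-6 M

[C2O4^2-] ≈ 4.8e-6 M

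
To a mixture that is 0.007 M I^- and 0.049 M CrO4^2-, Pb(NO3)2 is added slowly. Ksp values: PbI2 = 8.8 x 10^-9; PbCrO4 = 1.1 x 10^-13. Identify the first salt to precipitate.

Each salt begins to precipitate when Q = Ksp, i.e. when [Pb^2+] reaches its threshold.
For PbI2: 8.8 x 10^-9 = (0.007)^2 × [Pb^2+]  ⇒  [Pb^2+] = 1.8 × 10^-4 M.
For PbCrO4: 1.1 x 10^-13 = 0.049 × [Pb^2+]  ⇒  [Pb^2+] = 2.2 × 10^-12 M.
The salt with the lower threshold [Pb^2+] precipitates first: PbCrO4.

PbCrO4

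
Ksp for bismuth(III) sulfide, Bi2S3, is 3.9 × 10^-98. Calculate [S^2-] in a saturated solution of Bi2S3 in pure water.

3.9 × 10^-20 M

Bi2S3(s) ⇌ 2 Bi^3+(aq) + 3 S^2-(aq)
Ksp = [Bi^3+]^2[S^2-]^3
If s mol/L of Bi2S3 dissolves, [Bi^3+] = 2s and [S^2-] = 3s.
Substituting: Ksp = (2s)^2(3s)^3 = 108s^5
Solving, s = (3.9 × 10^-98/108)^(1/5) = 1.29 × 10^-20 M
[S^2-] = 3s = 3.9 x 10^-20 M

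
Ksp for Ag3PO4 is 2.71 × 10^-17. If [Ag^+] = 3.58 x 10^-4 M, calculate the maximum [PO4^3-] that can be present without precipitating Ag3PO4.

[PO4^3-] = 5.91 x 10^-7 M

Ag3PO4(s) <=> 3 Ag^+ + PO4^3-
Ksp = [Ag^+]^3[PO4^3-]
Precipitation begins when Q = Ksp. With [Ag^+] = 3.58 x 10^-4 M:
2.71 × 10^-17 = (3.58 x 10^-4)^3 × [PO4^3-]
[PO4^3-] = (2.71 × 10^-17 / 4.588 × 10^-11) = 5.91 × 10^-7 M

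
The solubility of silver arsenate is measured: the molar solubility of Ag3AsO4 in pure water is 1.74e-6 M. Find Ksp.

Ag3AsO4(s) ⇌ 3 Ag^+(aq) + AsO4^3-(aq)
With molar solubility s: [Ag^+] = 3s, [AsO4^3-] = s.
Ksp = [Ag^+]^3[AsO4^3-]
Substituting: Ksp = (3s)^3s = 27s^4
With s = 1.74 × 10^-6: Ksp = 2.47 × 10^-22

Ksp = 2.47 x 10^-22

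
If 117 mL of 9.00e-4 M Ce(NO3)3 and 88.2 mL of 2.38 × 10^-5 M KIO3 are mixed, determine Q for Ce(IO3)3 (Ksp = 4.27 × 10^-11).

Total volume = 117 + 88.2 = 205.2 mL.
[Ce^3+] = 9.00 x 10^-4 × (117/205.2) = 5.132 × 10^-4 M
[IO3^-] = 2.38 x 10^-5 × (88.2/205.2) = 1.023 x 10^-5 M
Ce(IO3)3(s) ⇌ Ce^3+(aq) + 3 IO3^-(aq), so Q = [Ce^3+][IO3^-]^3
Q = (5.132 × 10^-4)(1.023 × 10^-5)^3 = 5.49 x 10^-19
Q < Ksp, so no precipitate of Ce(IO3)3 forms.

Q = 5.49 × 10^-19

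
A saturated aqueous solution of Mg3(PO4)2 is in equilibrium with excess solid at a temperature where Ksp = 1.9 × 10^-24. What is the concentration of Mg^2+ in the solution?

Mg3(PO4)2(s) ⇌ 3 Mg^2+(aq) + 2 PO4^3-(aq)
Ksp = [Mg^2+]^3[PO4^3-]^2
For each mole of Mg3(PO4)2 that dissolves: [Mg^2+] = 3s, [PO4^3-] = 2s.
Substituting: Ksp = (3s)^3(2s)^2 = 108s^5
Solving, s = (1.9 × 10^-24/108)^(1/5) = 7.06 × 10^-6 M
[Mg^2+] = 3s = 2.1 × 10^-5 M

[Mg^2+] ≈ 2.1e-5 M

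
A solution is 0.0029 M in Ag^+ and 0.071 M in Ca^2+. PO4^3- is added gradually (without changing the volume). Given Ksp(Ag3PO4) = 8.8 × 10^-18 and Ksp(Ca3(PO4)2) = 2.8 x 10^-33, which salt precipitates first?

Precipitation of each salt starts when its ion product equals its Ksp.
For Ag3PO4: 8.8 × 10^-18 = (0.0029)^3 × [PO4^3-]  ⇒  [PO4^3-] = 3.6 × 10^-10 M.
For Ca3(PO4)2: 2.8 x 10^-33 = (0.071)^3 × [PO4^3-]^2  ⇒  [PO4^3-] = 2.8 x 10^-15 M.
The salt with the lower threshold [PO4^3-] precipitates first: Ca3(PO4)2.

Ca3(PO4)2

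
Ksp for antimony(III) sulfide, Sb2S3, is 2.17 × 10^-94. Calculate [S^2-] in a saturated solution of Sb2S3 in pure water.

[S^2-] = 2.18 x 10^-19 M

Sb2S3(s) ⇌ 2 Sb^3+(aq) + 3 S^2-(aq)
Ksp = [Sb^3+]^2[S^2-]^3
With molar solubility s: [Sb^3+] = 2s, [S^2-] = 3s.
Substituting: Ksp = (2s)^2(3s)^3 = 108s^5
Solving, s = (2.17 × 10^-94/108)^(1/5) = 7.254 x 10^-20 M
[S^2-] = 3s = 2.18 × 10^-19 M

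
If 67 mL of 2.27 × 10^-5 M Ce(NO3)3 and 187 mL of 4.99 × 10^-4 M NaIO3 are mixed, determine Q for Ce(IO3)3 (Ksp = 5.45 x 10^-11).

Q = 2.97 × 10^-16

Total volume = 67 + 187 = 254 mL.
[Ce^3+] = 2.27 × 10^-5 × (67/254) = 5.988 x 10^-6 M
[IO3^-] = 4.99 × 10^-4 × (187/254) = 3.674 × 10^-4 M
Ce(IO3)3(s) ⇌ Ce^3+ + 3 IO3^-, so Q = [Ce^3+][IO3^-]^3
Q = (5.988 x 10^-6)(3.674 x 10^-4)^3 = 2.97 x 10^-16
Q < Ksp, so no precipitate of Ce(IO3)3 forms.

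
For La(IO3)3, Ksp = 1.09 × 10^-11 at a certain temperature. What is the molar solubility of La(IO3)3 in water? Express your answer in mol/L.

La(IO3)3(s) ⇌ La^3+ + 3 IO3^-
Ksp = [La^3+][IO3^-]^3
If s mol/L of La(IO3)3 dissolves, [La^3+] = s and [IO3^-] = 3s.
So Ksp = s × (3s)^3 = 27s^4
s^4 = 1.09 × 10^-11 / 27, so s = 7.97 × 10^-4 M

7.97 × 10^-4 M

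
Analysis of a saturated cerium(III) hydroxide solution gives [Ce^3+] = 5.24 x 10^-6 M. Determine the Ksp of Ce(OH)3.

Ce(OH)3(s) ⇌ Ce^3+(aq) + 3 OH^-(aq)
Stoichiometry gives [OH^-] = (3/1)[Ce^3+] = 1.572 × 10^-5 M.
Ksp = [Ce^3+][OH^-]^3
Ksp = 5.24 × 10^-6 × (1.572 x 10^-5)^3 = 2.04 × 10^-20

2.04 × 10^-20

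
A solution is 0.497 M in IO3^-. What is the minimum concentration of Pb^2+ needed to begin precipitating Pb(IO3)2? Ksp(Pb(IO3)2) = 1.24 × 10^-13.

Pb(IO3)2(s) ⇌ Pb^2+ + 2 IO3^-
Ksp = [Pb^2+][IO3^-]^2
Precipitation begins when Q = Ksp. With [IO3^-] = 0.497 M:
1.24 × 10^-13 = (0.497)^2 × [Pb^2+]
[Pb^2+] = (1.24 × 10^-13 / 2.470 × 10^-1) = 5.02 × 10^-13 M

5.02e-13 M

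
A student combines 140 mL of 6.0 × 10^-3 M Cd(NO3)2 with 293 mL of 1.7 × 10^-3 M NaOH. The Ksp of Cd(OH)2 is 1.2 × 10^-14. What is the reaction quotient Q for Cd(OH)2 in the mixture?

Q ≈ 2.6 x 10^-9

Total volume = 140 + 293 = 433 mL.
[Cd^2+] = 6.0 × 10^-3 × (140/433) = 1.94 x 10^-3 M
[OH^-] = 1.7 × 10^-3 × (293/433) = 1.15 × 10^-3 M
Cd(OH)2(s) ⇌ Cd^2+ + 2 OH^-, so Q = [Cd^2+][OH^-]^2
Q = (1.94 × 10^-3)(1.15 × 10^-3)^2 = 2.6 × 10^-9
Q > Ksp, so Cd(OH)2 will precipitate.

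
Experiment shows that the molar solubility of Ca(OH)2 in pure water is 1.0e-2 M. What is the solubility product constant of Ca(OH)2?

Ca(OH)2(s) <=> Ca^2+ + 2 OH^-
Let s = molar solubility. Then [Ca^2+] = s and [OH^-] = 2s.
Ksp = [Ca^2+][OH^-]^2
Substituting: Ksp = s(2s)^2 = 4s^3
Ksp = 4 × (1.0 × 10^-2)^3 = 4.0 × 10^-6

Ksp ≈ 4.0 × 10^-6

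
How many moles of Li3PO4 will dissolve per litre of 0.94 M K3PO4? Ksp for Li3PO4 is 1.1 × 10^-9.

s ≈ 3.5 x 10^-4 M

Li3PO4(s) ⇌ 3 Li^+(aq) + PO4^3-(aq)
Ksp = [Li^+]^3[PO4^3-]
Let s be the molar solubility in this solution. [Li^+] = 3s, [PO4^3-] = 0.94 + s ≈ 0.94 (since PO4^3- from K3PO4 dominates).
Ksp ≈ (3s)^3 × 0.94
s = 3.5 × 10^-4 M
Check: s = 3.5 × 10^-4 ≪ 0.94, so the approximation is valid.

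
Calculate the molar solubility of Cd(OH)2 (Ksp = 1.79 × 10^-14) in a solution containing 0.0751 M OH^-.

3.17 × 10^-12 M

Cd(OH)2(s) <=> Cd^2+(aq) + 2 OH^-(aq)
Ksp = [Cd^2+][OH^-]^2
Let s = moles of Cd(OH)2 that dissolve per litre. [Cd^2+] = s, [OH^-] = 0.0751 + 2s ≈ 0.0751 (common-ion effect: OH^- is already 0.0751 M).
Ksp ≈ s × (0.0751)^2
s = 3.17 × 10^-12 M
Check: 2s = 6.3 × 10^-12 ≪ 0.0751, so the approximation is valid.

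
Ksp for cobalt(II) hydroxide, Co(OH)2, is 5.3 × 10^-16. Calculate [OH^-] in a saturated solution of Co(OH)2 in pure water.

[OH^-] = 1.0e-5 M

Co(OH)2(s) ⇌ Co^2+ + 2 OH^-
Ksp = [Co^2+][OH^-]^2
Let s = molar solubility. Then [Co^2+] = s and [OH^-] = 2s.
So Ksp = s × (2s)^2 = 4s^3
s^3 = 5.3 × 10^-16 / 4, so s = 5.10 × 10^-6 M
[OH^-] = 2s = 1.0 × 10^-5 M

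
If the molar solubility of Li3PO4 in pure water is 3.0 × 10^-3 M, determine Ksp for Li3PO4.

2.2 × 10^-9

Li3PO4(s) <=> 3 Li^+(aq) + PO4^3-(aq)
For each mole of Li3PO4 that dissolves: [Li^+] = 3s, [PO4^3-] = s.
Ksp = [Li^+]^3[PO4^3-]
Substituting: Ksp = (3s)^3s = 27s^4
Ksp = 27 × (3.0 × 10^-3)^4 = 2.2 x 10^-9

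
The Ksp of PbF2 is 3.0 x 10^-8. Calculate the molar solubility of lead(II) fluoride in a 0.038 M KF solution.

PbF2(s) ⇌ Pb^2+(aq) + 2 F^-(aq)
Ksp = [Pb^2+][F^-]^2
Let s = moles of PbF2 that dissolve per litre. [Pb^2+] = s, [F^-] = 0.038 + 2s ≈ 0.038 (Ksp is small, so little additional dissolves).
Ksp ≈ s × (0.038)^2
s = 2.1 × 10^-5 M
Check: 2s = 4.2 × 10^-5 ≪ 0.038, so the approximation is valid.

s = 2.1 × 10^-5 M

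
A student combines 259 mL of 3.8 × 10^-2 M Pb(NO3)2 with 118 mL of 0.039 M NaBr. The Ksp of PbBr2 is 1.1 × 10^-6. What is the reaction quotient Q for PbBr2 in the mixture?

Total volume = 259 + 118 = 377 mL.
[Pb^2+] = 3.8 × 10^-2 × (259/377) = 2.61 x 10^-2 M
[Br^-] = 3.9 × 10^-2 × (118/377) = 1.22 × 10^-2 M
PbBr2(s) ⇌ Pb^2+(aq) + 2 Br^-(aq), so Q = [Pb^2+][Br^-]^2
Q = (2.61 × 10^-2)(1.22 × 10^-2)^2 = 3.9 x 10^-6
Q > Ksp, so PbBr2 will precipitate.

Q = 3.9 x 10^-6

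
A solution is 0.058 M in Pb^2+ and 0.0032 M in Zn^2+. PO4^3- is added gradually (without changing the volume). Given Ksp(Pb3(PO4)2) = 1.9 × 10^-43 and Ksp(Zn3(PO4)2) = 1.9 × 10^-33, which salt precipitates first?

Pb3(PO4)2

Each salt begins to precipitate when Q = Ksp, i.e. when [PO4^3-] reaches its threshold.
For Pb3(PO4)2: 1.9 × 10^-43 = (0.058)^3 × [PO4^3-]^2  ⇒  [PO4^3-] = 3.1 x 10^-20 M.
For Zn3(PO4)2: 1.9 × 10^-33 = (0.0032)^3 × [PO4^3-]^2  ⇒  [PO4^3-] = 2.4 × 10^-13 M.
The salt with the lower threshold [PO4^3-] precipitates first: Pb3(PO4)2.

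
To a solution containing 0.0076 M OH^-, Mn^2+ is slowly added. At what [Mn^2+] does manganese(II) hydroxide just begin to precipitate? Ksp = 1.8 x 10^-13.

[Mn^2+] = 3.1 × 10^-9 M

Mn(OH)2(s) ⇌ Mn^2+(aq) + 2 OH^-(aq)
Ksp = [Mn^2+][OH^-]^2
Precipitation begins when Q = Ksp. With [OH^-] = 0.0076 M:
1.8 x 10^-13 = (0.0076)^2 × [Mn^2+]
[Mn^2+] = (1.8 x 10^-13 / 5.78 × 10^-5) = 3.1 × 10^-9 M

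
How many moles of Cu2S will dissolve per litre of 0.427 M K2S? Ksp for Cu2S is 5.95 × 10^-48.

Cu2S(s) ⇌ 2 Cu^+ + S^2-
Ksp = [Cu^+]^2[S^2-]
Let s = moles of Cu2S that dissolve per litre. [Cu^+] = 2s, [S^2-] = 0.427 + s ≈ 0.427 (Ksp is small, so little additional dissolves).
Ksp ≈ (2s)^2 × 0.427
s = 1.87 × 10^-24 M
Check: s = 1.9 × 10^-24 ≪ 0.427, so the approximation is valid.

1.87 x 10^-24 M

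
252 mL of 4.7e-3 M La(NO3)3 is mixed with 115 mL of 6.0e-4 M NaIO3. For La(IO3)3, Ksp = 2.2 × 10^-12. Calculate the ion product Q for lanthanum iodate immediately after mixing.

Total volume = 252 + 115 = 367 mL.
[La^3+] = 4.7 × 10^-3 × (252/367) = 3.23 x 10^-3 M
[IO3^-] = 6.0 x 10^-4 × (115/367) = 1.88 x 10^-4 M
La(IO3)3(s) ⇌ La^3+(aq) + 3 IO3^-(aq), so Q = [La^3+][IO3^-]^3
Q = (3.23 x 10^-3)(1.88 × 10^-4)^3 = 2.1 × 10^-14
Q < Ksp, so no precipitate of La(IO3)3 forms.

2.1e-14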